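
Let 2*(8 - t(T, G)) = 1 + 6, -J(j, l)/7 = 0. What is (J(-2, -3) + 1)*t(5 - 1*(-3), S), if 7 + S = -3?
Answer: 9/2 ≈ 4.5000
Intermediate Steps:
S = -10 (S = -7 - 3 = -10)
J(j, l) = 0 (J(j, l) = -7*0 = 0)
t(T, G) = 9/2 (t(T, G) = 8 - (1 + 6)/2 = 8 - 1/2*7 = 8 - 7/2 = 9/2)
(J(-2, -3) + 1)*t(5 - 1*(-3), S) = (0 + 1)*(9/2) = 1*(9/2) = 9/2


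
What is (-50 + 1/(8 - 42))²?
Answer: 2893401/1156 ≈ 2502.9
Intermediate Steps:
(-50 + 1/(8 - 42))² = (-50 + 1/(-34))² = (-50 - 1/34)² = (-1701/34)² = 2893401/1156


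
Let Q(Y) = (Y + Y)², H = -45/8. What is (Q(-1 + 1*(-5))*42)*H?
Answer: -34020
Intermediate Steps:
H = -45/8 (H = -45*⅛ = -45/8 ≈ -5.6250)
Q(Y) = 4*Y² (Q(Y) = (2*Y)² = 4*Y²)
(Q(-1 + 1*(-5))*42)*H = ((4*(-1 + 1*(-5))²)*42)*(-45/8) = ((4*(-1 - 5)²)*42)*(-45/8) = ((4*(-6)²)*42)*(-45/8) = ((4*36)*42)*(-45/8) = (144*42)*(-45/8) = 6048*(-45/8) = -34020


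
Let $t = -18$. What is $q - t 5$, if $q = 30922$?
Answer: $31012$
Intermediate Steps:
$q - t 5 = 30922 - \left(-18\right) 5 = 30922 - -90 = 30922 + 90 = 31012$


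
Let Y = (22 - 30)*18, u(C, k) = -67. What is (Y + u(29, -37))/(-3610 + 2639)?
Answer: 211/971 ≈ 0.21730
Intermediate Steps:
Y = -144 (Y = -8*18 = -144)
(Y + u(29, -37))/(-3610 + 2639) = (-144 - 67)/(-3610 + 2639) = -211/(-971) = -211*(-1/971) = 211/971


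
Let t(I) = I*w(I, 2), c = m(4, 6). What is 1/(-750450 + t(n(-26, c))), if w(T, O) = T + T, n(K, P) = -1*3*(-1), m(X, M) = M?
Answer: -1/750432 ≈ -1.3326e-6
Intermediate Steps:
c = 6
n(K, P) = 3 (n(K, P) = -3*(-1) = 3)
w(T, O) = 2*T
t(I) = 2*I² (t(I) = I*(2*I) = 2*I²)
1/(-750450 + t(n(-26, c))) = 1/(-750450 + 2*3²) = 1/(-750450 + 2*9) = 1/(-750450 + 18) = 1/(-750432) = -1/750432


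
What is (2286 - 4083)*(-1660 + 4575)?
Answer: -5238255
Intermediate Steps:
(2286 - 4083)*(-1660 + 4575) = -1797*2915 = -5238255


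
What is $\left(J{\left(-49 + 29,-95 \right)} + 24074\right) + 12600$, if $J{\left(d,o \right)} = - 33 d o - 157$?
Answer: $-26183$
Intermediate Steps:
$J{\left(d,o \right)} = -157 - 33 d o$ ($J{\left(d,o \right)} = - 33 d o - 157 = -157 - 33 d o$)
$\left(J{\left(-49 + 29,-95 \right)} + 24074\right) + 12600 = \left(\left(-157 - 33 \left(-49 + 29\right) \left(-95\right)\right) + 24074\right) + 12600 = \left(\left(-157 - \left(-660\right) \left(-95\right)\right) + 24074\right) + 12600 = \left(\left(-157 - 62700\right) + 24074\right) + 12600 = \left(-62857 + 24074\right) + 12600 = -38783 + 12600 = -26183$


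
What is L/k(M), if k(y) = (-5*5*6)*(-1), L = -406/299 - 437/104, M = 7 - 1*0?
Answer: -341/9200 ≈ -0.037065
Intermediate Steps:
M = 7 (M = 7 + 0 = 7)
L = -1023/184 (L = -406*1/299 - 437*1/104 = -406/299 - 437/104 = -1023/184 ≈ -5.5598)
k(y) = 150 (k(y) = -25*6*(-1) = -150*(-1) = 150)
L/k(M) = -1023/184/150 = -1023/184*1/150 = -341/9200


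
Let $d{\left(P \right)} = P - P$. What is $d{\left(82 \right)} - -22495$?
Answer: $22495$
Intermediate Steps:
$d{\left(P \right)} = 0$
$d{\left(82 \right)} - -22495 = 0 - -22495 = 0 + 22495 = 22495$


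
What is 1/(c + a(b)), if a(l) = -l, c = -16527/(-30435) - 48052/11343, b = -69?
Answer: 115074735/7515157762 ≈ 0.015312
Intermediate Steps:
c = -424998953/115074735 (c = -16527*(-1/30435) - 48052*1/11343 = 5509/10145 - 48052/11343 = -424998953/115074735 ≈ -3.6932)
1/(c + a(b)) = 1/(-424998953/115074735 - 1*(-69)) = 1/(-424998953/115074735 + 69) = 1/(7515157762/115074735) = 115074735/7515157762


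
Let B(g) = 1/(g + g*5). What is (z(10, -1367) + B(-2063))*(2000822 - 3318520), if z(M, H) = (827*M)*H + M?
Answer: 92195560602502609/6189 ≈ 1.4897e+13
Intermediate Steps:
z(M, H) = M + 827*H*M (z(M, H) = 827*H*M + M = M + 827*H*M)
B(g) = 1/(6*g) (B(g) = 1/(g + 5*g) = 1/(6*g))
(z(10, -1367) + B(-2063))*(2000822 - 3318520) = (10*(1 + 827*(-1367)) + (⅙)/(-2063))*(2000822 - 3318520) = (10*(1 - 1130509) + (⅙)*(-1/2063))*(-1317698) = (10*(-1130508) - 1/12378)*(-1317698) = (-11305080 - 1/12378)*(-1317698) = -139934280241/12378*(-1317698) = 92195560602502609/6189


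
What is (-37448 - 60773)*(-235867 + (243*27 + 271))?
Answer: 22496046735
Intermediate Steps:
(-37448 - 60773)*(-235867 + (243*27 + 271)) = -98221*(-235867 + (6561 + 271)) = -98221*(-235867 + 6832) = -98221*(-229035) = 22496046735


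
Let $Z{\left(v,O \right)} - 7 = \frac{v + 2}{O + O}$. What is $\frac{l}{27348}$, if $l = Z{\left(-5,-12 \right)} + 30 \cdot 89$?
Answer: $\frac{7139}{72928} \approx 0.097891$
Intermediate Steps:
$Z{\left(v,O \right)} = 7 + \frac{2 + v}{2 O}$ ($Z{\left(v,O \right)} = 7 + \frac{v + 2}{O + O} = 7 + \frac{2 + v}{2 O}$)
$l = \frac{21417}{8}$ ($l = \frac{2 - 5 + 14 \left(-12\right)}{2 \left(-12\right)} + 30 \cdot 89 = \frac{1}{2} \left(- \frac{1}{12}\right) \left(2 - 5 - 168\right) + 2670 = \frac{1}{2} \left(- \frac{1}{12}\right) \left(-171\right) + 2670 = \frac{57}{8} + 2670 = \frac{21417}{8} \approx 2677.1$)
$\frac{l}{27348} = \frac{21417}{8 \cdot 27348} = \frac{21417}{8} \cdot \frac{1}{27348} = \frac{7139}{72928}$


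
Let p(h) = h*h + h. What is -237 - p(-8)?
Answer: -293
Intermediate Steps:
p(h) = h + h² (p(h) = h² + h = h + h²)
-237 - p(-8) = -237 - (-8)*(1 - 8) = -237 - (-8)*(-7) = -237 - 1*56 = -237 - 56 = -293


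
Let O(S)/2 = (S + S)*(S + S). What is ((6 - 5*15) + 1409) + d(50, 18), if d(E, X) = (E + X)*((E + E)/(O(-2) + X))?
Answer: 1476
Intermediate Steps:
O(S) = 8*S² (O(S) = 2*((S + S)*(S + S)) = 2*((2*S)*(2*S)) = 2*(4*S²) = 8*S²)
d(E, X) = 2*E*(E + X)/(32 + X) (d(E, X) = (E + X)*((E + E)/(8*(-2)² + X)) = (E + X)*((2*E)/(8*4 + X)) = (E + X)*((2*E)/(32 + X)) = (E + X)*(2*E/(32 + X)) = 2*E*(E + X)/(32 + X))
((6 - 5*15) + 1409) + d(50, 18) = ((6 - 5*15) + 1409) + 2*50*(50 + 18)/(32 + 18) = ((6 - 75) + 1409) + 2*50*68/50 = (-69 + 1409) + 2*50*(1/50)*68 = 1340 + 136 = 1476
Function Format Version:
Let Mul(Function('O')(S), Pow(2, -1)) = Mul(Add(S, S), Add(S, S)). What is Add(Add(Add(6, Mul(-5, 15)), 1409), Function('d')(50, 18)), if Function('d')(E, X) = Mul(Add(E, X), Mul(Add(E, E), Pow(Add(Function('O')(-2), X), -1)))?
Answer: 1476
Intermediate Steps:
Function('O')(S) = Mul(8, Pow(S, 2)) (Function('O')(S) = Mul(2, Mul(Add(S, S), Add(S, S))) = Mul(2, Mul(Mul(2, S), Mul(2, S))) = Mul(2, Mul(4, Pow(S, 2))) = Mul(8, Pow(S, 2)))
Function('d')(E, X) = Mul(2, E, Pow(Add(32, X), -1), Add(E, X)) (Function('d')(E, X) = Mul(Add(E, X), Mul(Add(E, E), Pow(Add(Mul(8, Pow(-2, 2)), X), -1))) = Mul(Add(E, X), Mul(Mul(2, E), Pow(Add(Mul(8, 4), X), -1))) = Mul(Add(E, X), Mul(Mul(2, E), Pow(Add(32, X), -1))) = Mul(Add(E, X), Mul(2, E, Pow(Add(32, X), -1))) = Mul(2, E, Pow(Add(32, X), -1), Add(E, X)))
Add(Add(Add(6, Mul(-5, 15)), 1409), Function('d')(50, 18)) = Add(Add(Add(6, Mul(-5, 15)), 1409), Mul(2, 50, Pow(Add(32, 18), -1), Add(50, 18))) = Add(Add(Add(6, -75), 1409), Mul(2, 50, Pow(50, -1), 68)) = Add(Add(-69, 1409), Mul(2, 50, Rational(1, 50), 68)) = Add(1340, 136) = 1476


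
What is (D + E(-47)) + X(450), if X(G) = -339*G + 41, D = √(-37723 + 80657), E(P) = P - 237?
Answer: -152793 + √42934 ≈ -1.5259e+5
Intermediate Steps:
E(P) = -237 + P
D = √42934 ≈ 207.21
X(G) = 41 - 339*G
(D + E(-47)) + X(450) = (√42934 + (-237 - 47)) + (41 - 339*450) = (√42934 - 284) + (41 - 152550) = (-284 + √42934) - 152509 = -152793 + √42934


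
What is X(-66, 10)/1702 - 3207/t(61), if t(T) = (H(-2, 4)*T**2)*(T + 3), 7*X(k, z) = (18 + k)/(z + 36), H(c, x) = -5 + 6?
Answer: -442252005/32628347584 ≈ -0.013554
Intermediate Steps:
H(c, x) = 1
X(k, z) = (18 + k)/(7*(36 + z)) (X(k, z) = ((18 + k)/(z + 36))/7 = ((18 + k)/(36 + z))/7 = (18 + k)/(7*(36 + z)))
t(T) = T**2*(3 + T) (t(T) = (1*T**2)*(T + 3) = T**2*(3 + T))
X(-66, 10)/1702 - 3207/t(61) = ((18 - 66)/(7*(36 + 10)))/1702 - 3207*1/(3721*(3 + 61)) = ((1/7)*(-48)/46)*(1/1702) - 3207/(3721*64) = ((1/7)*(1/46)*(-48))*(1/1702) - 3207/238144 = -24/161*1/1702 - 3207*1/238144 = -12/137011 - 3207/238144 = -442252005/32628347584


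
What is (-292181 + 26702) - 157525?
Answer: -423004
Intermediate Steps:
(-292181 + 26702) - 157525 = -265479 - 157525 = -423004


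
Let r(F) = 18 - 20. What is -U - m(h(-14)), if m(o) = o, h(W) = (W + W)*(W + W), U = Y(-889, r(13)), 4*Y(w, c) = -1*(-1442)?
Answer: -2289/2 ≈ -1144.5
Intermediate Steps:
r(F) = -2
Y(w, c) = 721/2 (Y(w, c) = (-1*(-1442))/4 = (¼)*1442 = 721/2)
U = 721/2 ≈ 360.50
h(W) = 4*W² (h(W) = (2*W)*(2*W) = 4*W²)
-U - m(h(-14)) = -1*721/2 - 4*(-14)² = -721/2 - 4*196 = -721/2 - 1*784 = -721/2 - 784 = -2289/2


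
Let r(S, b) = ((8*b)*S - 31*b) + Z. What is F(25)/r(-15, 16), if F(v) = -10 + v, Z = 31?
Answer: -1/159 ≈ -0.0062893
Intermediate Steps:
r(S, b) = 31 - 31*b + 8*S*b (r(S, b) = ((8*b)*S - 31*b) + 31 = (8*S*b - 31*b) + 31 = (-31*b + 8*S*b) + 31 = 31 - 31*b + 8*S*b)
F(25)/r(-15, 16) = (-10 + 25)/(31 - 31*16 + 8*(-15)*16) = 15/(31 - 496 - 1920) = 15/(-2385) = 15*(-1/2385) = -1/159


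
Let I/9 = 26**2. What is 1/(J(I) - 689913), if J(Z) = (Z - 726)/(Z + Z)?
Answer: -2028/1399142671 ≈ -1.4495e-6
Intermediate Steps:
I = 6084 (I = 9*26**2 = 9*676 = 6084)
J(Z) = (-726 + Z)/(2*Z) (J(Z) = (-726 + Z)/((2*Z)) = (-726 + Z)*(1/(2*Z)) = (-726 + Z)/(2*Z))
1/(J(I) - 689913) = 1/((1/2)*(-726 + 6084)/6084 - 689913) = 1/((1/2)*(1/6084)*5358 - 689913) = 1/(893/2028 - 689913) = 1/(-1399142671/2028) = -2028/1399142671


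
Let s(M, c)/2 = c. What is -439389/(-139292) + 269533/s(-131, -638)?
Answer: -210131422/1009867 ≈ -208.08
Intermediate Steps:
s(M, c) = 2*c
-439389/(-139292) + 269533/s(-131, -638) = -439389/(-139292) + 269533/((2*(-638))) = -439389*(-1/139292) + 269533/(-1276) = 439389/139292 + 269533*(-1/1276) = 439389/139292 - 24503/116 = -210131422/1009867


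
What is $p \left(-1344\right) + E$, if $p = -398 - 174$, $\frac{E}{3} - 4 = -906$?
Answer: $766062$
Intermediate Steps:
$E = -2706$ ($E = 12 + 3 \left(-906\right) = 12 - 2718 = -2706$)
$p = -572$
$p \left(-1344\right) + E = \left(-572\right) \left(-1344\right) - 2706 = 768768 - 2706 = 766062$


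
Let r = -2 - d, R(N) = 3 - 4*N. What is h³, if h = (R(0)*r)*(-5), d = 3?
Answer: 421875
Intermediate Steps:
r = -5 (r = -2 - 1*3 = -2 - 3 = -5)
h = 75 (h = ((3 - 4*0)*(-5))*(-5) = ((3 + 0)*(-5))*(-5) = (3*(-5))*(-5) = -15*(-5) = 75)
h³ = 75³ = 421875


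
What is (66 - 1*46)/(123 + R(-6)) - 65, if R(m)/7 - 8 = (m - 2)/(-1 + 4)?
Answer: -31205/481 ≈ -64.875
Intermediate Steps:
R(m) = 154/3 + 7*m/3 (R(m) = 56 + 7*((m - 2)/(-1 + 4)) = 56 + 7*((-2 + m)/3) = 56 + 7*((-2 + m)*(⅓)) = 56 + 7*(-⅔ + m/3) = 56 + (-14/3 + 7*m/3) = 154/3 + 7*m/3)
(66 - 1*46)/(123 + R(-6)) - 65 = (66 - 1*46)/(123 + (154/3 + (7/3)*(-6))) - 65 = (66 - 46)/(123 + (154/3 - 14)) - 65 = 20/(123 + 112/3) - 65 = 20/(481/3) - 65 = 20*(3/481) - 65 = 60/481 - 65 = -31205/481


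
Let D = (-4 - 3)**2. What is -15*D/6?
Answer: -245/2 ≈ -122.50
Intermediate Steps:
D = 49 (D = (-7)**2 = 49)
-15*D/6 = -15*49/6 = -735*1/6 = -245/2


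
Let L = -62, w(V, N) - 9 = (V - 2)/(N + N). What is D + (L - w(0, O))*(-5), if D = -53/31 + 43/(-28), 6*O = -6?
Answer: 309663/868 ≈ 356.75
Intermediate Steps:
O = -1 (O = (⅙)*(-6) = -1)
w(V, N) = 9 + (-2 + V)/(2*N) (w(V, N) = 9 + (V - 2)/(N + N) = 9 + (-2 + V)/((2*N)) = 9 + (-2 + V)*(1/(2*N)) = 9 + (-2 + V)/(2*N))
D = -2817/868 (D = -53*1/31 + 43*(-1/28) = -53/31 - 43/28 = -2817/868 ≈ -3.2454)
D + (L - w(0, O))*(-5) = -2817/868 + (-62 - (-2 + 0 + 18*(-1))/(2*(-1)))*(-5) = -2817/868 + (-62 - (-1)*(-2 + 0 - 18)/2)*(-5) = -2817/868 + (-62 - (-1)*(-20)/2)*(-5) = -2817/868 + (-62 - 1*10)*(-5) = -2817/868 + (-62 - 10)*(-5) = -2817/868 - 72*(-5) = -2817/868 + 360 = 309663/868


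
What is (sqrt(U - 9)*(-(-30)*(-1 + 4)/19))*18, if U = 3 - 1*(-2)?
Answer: 3240*I/19 ≈ 170.53*I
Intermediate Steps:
U = 5 (U = 3 + 2 = 5)
(sqrt(U - 9)*(-(-30)*(-1 + 4)/19))*18 = (sqrt(5 - 9)*(-(-30)*(-1 + 4)/19))*18 = (sqrt(-4)*(-(-30)*3*(1/19)))*18 = ((2*I)*(-6*(-15)*(1/19)))*18 = ((2*I)*(90*(1/19)))*18 = ((2*I)*(90/19))*18 = (180*I/19)*18 = 3240*I/19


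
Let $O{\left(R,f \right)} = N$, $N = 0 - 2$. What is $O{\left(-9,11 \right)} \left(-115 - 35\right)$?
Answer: $300$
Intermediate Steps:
$N = -2$ ($N = 0 - 2 = -2$)
$O{\left(R,f \right)} = -2$
$O{\left(-9,11 \right)} \left(-115 - 35\right) = - 2 \left(-115 - 35\right) = \left(-2\right) \left(-150\right) = 300$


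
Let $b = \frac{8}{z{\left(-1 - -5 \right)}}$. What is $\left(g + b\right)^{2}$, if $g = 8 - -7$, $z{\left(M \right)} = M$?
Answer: $289$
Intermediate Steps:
$g = 15$ ($g = 8 + 7 = 15$)
$b = 2$ ($b = \frac{8}{-1 - -5} = \frac{8}{-1 + 5} = \frac{8}{4} = 8 \cdot \frac{1}{4} = 2$)
$\left(g + b\right)^{2} = \left(15 + 2\right)^{2} = 17^{2} = 289$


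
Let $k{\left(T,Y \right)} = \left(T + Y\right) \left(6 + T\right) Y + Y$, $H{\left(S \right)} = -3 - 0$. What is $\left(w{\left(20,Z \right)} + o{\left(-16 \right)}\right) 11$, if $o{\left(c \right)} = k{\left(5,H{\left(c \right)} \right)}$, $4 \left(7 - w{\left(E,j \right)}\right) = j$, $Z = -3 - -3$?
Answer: $-682$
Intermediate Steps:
$Z = 0$ ($Z = -3 + 3 = 0$)
$w{\left(E,j \right)} = 7 - \frac{j}{4}$
$H{\left(S \right)} = -3$ ($H{\left(S \right)} = -3 + 0 = -3$)
$k{\left(T,Y \right)} = Y + Y \left(6 + T\right) \left(T + Y\right)$ ($k{\left(T,Y \right)} = \left(6 + T\right) \left(T + Y\right) Y + Y = Y \left(6 + T\right) \left(T + Y\right) + Y = Y + Y \left(6 + T\right) \left(T + Y\right)$)
$o{\left(c \right)} = -69$ ($o{\left(c \right)} = - 3 \left(1 + 5^{2} + 6 \cdot 5 + 6 \left(-3\right) + 5 \left(-3\right)\right) = - 3 \left(1 + 25 + 30 - 18 - 15\right) = \left(-3\right) 23 = -69$)
$\left(w{\left(20,Z \right)} + o{\left(-16 \right)}\right) 11 = \left(\left(7 - 0\right) - 69\right) 11 = \left(\left(7 + 0\right) - 69\right) 11 = \left(7 - 69\right) 11 = \left(-62\right) 11 = -682$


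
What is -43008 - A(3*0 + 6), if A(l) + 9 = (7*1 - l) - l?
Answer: -42994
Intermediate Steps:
A(l) = -2 - 2*l (A(l) = -9 + ((7*1 - l) - l) = -9 + ((7 - l) - l) = -9 + (7 - 2*l) = -2 - 2*l)
-43008 - A(3*0 + 6) = -43008 - (-2 - 2*(3*0 + 6)) = -43008 - (-2 - 2*(0 + 6)) = -43008 - (-2 - 2*6) = -43008 - (-2 - 12) = -43008 - 1*(-14) = -43008 + 14 = -42994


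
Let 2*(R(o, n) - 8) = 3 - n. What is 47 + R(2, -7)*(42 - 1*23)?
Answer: 294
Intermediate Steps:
R(o, n) = 19/2 - n/2 (R(o, n) = 8 + (3 - n)/2 = 8 + (3/2 - n/2) = 19/2 - n/2)
47 + R(2, -7)*(42 - 1*23) = 47 + (19/2 - ½*(-7))*(42 - 1*23) = 47 + (19/2 + 7/2)*(42 - 23) = 47 + 13*19 = 47 + 247 = 294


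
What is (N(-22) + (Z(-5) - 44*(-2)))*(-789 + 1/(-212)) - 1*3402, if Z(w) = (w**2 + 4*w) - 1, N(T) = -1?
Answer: -15942703/212 ≈ -75201.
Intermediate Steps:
Z(w) = -1 + w**2 + 4*w
(N(-22) + (Z(-5) - 44*(-2)))*(-789 + 1/(-212)) - 1*3402 = (-1 + ((-1 + (-5)**2 + 4*(-5)) - 44*(-2)))*(-789 + 1/(-212)) - 1*3402 = (-1 + ((-1 + 25 - 20) - 11*(-8)))*(-789 - 1/212) - 3402 = (-1 + (4 + 88))*(-167269/212) - 3402 = (-1 + 92)*(-167269/212) - 3402 = 91*(-167269/212) - 3402 = -15221479/212 - 3402 = -15942703/212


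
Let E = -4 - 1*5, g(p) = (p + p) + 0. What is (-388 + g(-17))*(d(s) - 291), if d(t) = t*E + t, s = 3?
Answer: 132930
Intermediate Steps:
g(p) = 2*p (g(p) = 2*p + 0 = 2*p)
E = -9 (E = -4 - 5 = -9)
d(t) = -8*t (d(t) = t*(-9) + t = -9*t + t = -8*t)
(-388 + g(-17))*(d(s) - 291) = (-388 + 2*(-17))*(-8*3 - 291) = (-388 - 34)*(-24 - 291) = -422*(-315) = 132930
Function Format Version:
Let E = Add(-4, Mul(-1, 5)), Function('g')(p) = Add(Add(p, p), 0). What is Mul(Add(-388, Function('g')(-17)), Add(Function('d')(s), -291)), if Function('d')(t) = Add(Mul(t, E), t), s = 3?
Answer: 132930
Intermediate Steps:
Function('g')(p) = Mul(2, p) (Function('g')(p) = Add(Mul(2, p), 0) = Mul(2, p))
E = -9 (E = Add(-4, -5) = -9)
Function('d')(t) = Mul(-8, t) (Function('d')(t) = Add(Mul(t, -9), t) = Add(Mul(-9, t), t) = Mul(-8, t))
Mul(Add(-388, Function('g')(-17)), Add(Function('d')(s), -291)) = Mul(Add(-388, Mul(2, -17)), Add(Mul(-8, 3), -291)) = Mul(Add(-388, -34), Add(-24, -291)) = Mul(-422, -315) = 132930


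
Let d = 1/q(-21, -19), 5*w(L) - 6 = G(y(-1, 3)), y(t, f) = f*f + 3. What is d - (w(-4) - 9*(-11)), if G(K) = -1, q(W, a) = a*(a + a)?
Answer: -72199/722 ≈ -99.999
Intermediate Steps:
q(W, a) = 2*a² (q(W, a) = a*(2*a) = 2*a²)
y(t, f) = 3 + f² (y(t, f) = f² + 3 = 3 + f²)
w(L) = 1 (w(L) = 6/5 + (⅕)*(-1) = 6/5 - ⅕ = 1)
d = 1/722 (d = 1/(2*(-19)²) = 1/(2*361) = 1/722 ≈ 0.0013850)
d - (w(-4) - 9*(-11)) = 1/722 - (1 - 9*(-11)) = 1/722 - (1 + 99) = 1/722 - 1*100 = 1/722 - 100 = -72199/722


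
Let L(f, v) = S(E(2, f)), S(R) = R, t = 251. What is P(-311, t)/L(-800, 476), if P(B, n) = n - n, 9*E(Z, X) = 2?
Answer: 0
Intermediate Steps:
E(Z, X) = 2/9 (E(Z, X) = (⅑)*2 = 2/9)
L(f, v) = 2/9
P(B, n) = 0
P(-311, t)/L(-800, 476) = 0/(2/9) = 0*(9/2) = 0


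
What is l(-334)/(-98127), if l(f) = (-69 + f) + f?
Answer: 737/98127 ≈ 0.0075107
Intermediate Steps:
l(f) = -69 + 2*f
l(-334)/(-98127) = (-69 + 2*(-334))/(-98127) = (-69 - 668)*(-1/98127) = -737*(-1/98127) = 737/98127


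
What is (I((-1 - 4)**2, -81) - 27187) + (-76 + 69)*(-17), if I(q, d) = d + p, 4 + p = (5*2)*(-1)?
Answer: -27163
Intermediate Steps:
p = -14 (p = -4 + (5*2)*(-1) = -4 + 10*(-1) = -4 - 10 = -14)
I(q, d) = -14 + d (I(q, d) = d - 14 = -14 + d)
(I((-1 - 4)**2, -81) - 27187) + (-76 + 69)*(-17) = ((-14 - 81) - 27187) + (-76 + 69)*(-17) = (-95 - 27187) - 7*(-17) = -27282 + 119 = -27163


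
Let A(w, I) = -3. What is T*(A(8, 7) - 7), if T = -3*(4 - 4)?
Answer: 0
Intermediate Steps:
T = 0 (T = -3*0 = 0)
T*(A(8, 7) - 7) = 0*(-3 - 7) = 0*(-10) = 0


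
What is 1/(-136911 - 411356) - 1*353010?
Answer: -193543733671/548267 ≈ -3.5301e+5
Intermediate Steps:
1/(-136911 - 411356) - 1*353010 = 1/(-548267) - 353010 = -1/548267 - 353010 = -193543733671/548267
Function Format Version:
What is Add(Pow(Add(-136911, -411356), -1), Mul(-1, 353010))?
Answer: Rational(-193543733671, 548267) ≈ -3.5301e+5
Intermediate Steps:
Add(Pow(Add(-136911, -411356), -1), Mul(-1, 353010)) = Add(Pow(-548267, -1), -353010) = Add(Rational(-1, 548267), -353010) = Rational(-193543733671, 548267)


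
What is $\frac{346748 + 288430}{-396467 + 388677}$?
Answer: $- \frac{317589}{3895} \approx -81.538$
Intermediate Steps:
$\frac{346748 + 288430}{-396467 + 388677} = \frac{635178}{-7790} = 635178 \left(- \frac{1}{7790}\right) = - \frac{317589}{3895}$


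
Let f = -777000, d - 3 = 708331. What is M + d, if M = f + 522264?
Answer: 453598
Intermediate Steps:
d = 708334 (d = 3 + 708331 = 708334)
M = -254736 (M = -777000 + 522264 = -254736)
M + d = -254736 + 708334 = 453598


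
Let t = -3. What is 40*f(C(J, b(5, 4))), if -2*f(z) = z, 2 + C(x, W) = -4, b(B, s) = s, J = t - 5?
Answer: 120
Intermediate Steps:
J = -8 (J = -3 - 5 = -8)
C(x, W) = -6 (C(x, W) = -2 - 4 = -6)
f(z) = -z/2
40*f(C(J, b(5, 4))) = 40*(-1/2*(-6)) = 40*3 = 120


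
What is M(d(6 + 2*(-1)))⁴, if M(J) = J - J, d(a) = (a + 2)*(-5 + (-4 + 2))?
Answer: 0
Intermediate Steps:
d(a) = -14 - 7*a (d(a) = (2 + a)*(-5 - 2) = (2 + a)*(-7) = -14 - 7*a)
M(J) = 0
M(d(6 + 2*(-1)))⁴ = 0⁴ = 0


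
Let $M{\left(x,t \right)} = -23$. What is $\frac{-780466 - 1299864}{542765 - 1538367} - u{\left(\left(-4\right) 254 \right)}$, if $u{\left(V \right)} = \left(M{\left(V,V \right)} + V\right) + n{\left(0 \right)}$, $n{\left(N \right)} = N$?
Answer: $\frac{518255404}{497801} \approx 1041.1$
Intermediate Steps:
$u{\left(V \right)} = -23 + V$ ($u{\left(V \right)} = \left(-23 + V\right) + 0 = -23 + V$)
$\frac{-780466 - 1299864}{542765 - 1538367} - u{\left(\left(-4\right) 254 \right)} = \frac{-780466 - 1299864}{542765 - 1538367} - \left(-23 - 1016\right) = - \frac{2080330}{-995602} - \left(-23 - 1016\right) = \left(-2080330\right) \left(- \frac{1}{995602}\right) - -1039 = \frac{1040165}{497801} + 1039 = \frac{518255404}{497801}$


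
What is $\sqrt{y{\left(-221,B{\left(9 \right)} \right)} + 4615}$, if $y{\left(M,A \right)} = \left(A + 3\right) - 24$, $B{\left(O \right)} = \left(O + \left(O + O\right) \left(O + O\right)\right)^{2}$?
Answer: $\sqrt{115483} \approx 339.83$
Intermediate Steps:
$B{\left(O \right)} = \left(O + 4 O^{2}\right)^{2}$ ($B{\left(O \right)} = \left(O + 2 O 2 O\right)^{2} = \left(O + 4 O^{2}\right)^{2}$)
$y{\left(M,A \right)} = -21 + A$ ($y{\left(M,A \right)} = \left(3 + A\right) - 24 = -21 + A$)
$\sqrt{y{\left(-221,B{\left(9 \right)} \right)} + 4615} = \sqrt{\left(-21 + 9^{2} \left(1 + 4 \cdot 9\right)^{2}\right) + 4615} = \sqrt{\left(-21 + 81 \left(1 + 36\right)^{2}\right) + 4615} = \sqrt{\left(-21 + 81 \cdot 37^{2}\right) + 4615} = \sqrt{\left(-21 + 81 \cdot 1369\right) + 4615} = \sqrt{\left(-21 + 110889\right) + 4615} = \sqrt{110868 + 4615} = \sqrt{115483}$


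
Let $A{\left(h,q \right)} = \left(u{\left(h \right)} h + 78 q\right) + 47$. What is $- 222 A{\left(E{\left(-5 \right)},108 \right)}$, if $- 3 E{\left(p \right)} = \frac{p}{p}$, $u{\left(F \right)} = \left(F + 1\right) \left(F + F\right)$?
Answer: $- \frac{16925354}{9} \approx -1.8806 \cdot 10^{6}$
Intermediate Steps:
$u{\left(F \right)} = 2 F \left(1 + F\right)$ ($u{\left(F \right)} = \left(1 + F\right) 2 F = 2 F \left(1 + F\right)$)
$E{\left(p \right)} = - \frac{1}{3}$ ($E{\left(p \right)} = - \frac{p \frac{1}{p}}{3} = \left(- \frac{1}{3}\right) 1 = - \frac{1}{3}$)
$A{\left(h,q \right)} = 47 + 78 q + 2 h^{2} \left(1 + h\right)$ ($A{\left(h,q \right)} = \left(2 h \left(1 + h\right) h + 78 q\right) + 47 = \left(2 h^{2} \left(1 + h\right) + 78 q\right) + 47 = \left(78 q + 2 h^{2} \left(1 + h\right)\right) + 47 = 47 + 78 q + 2 h^{2} \left(1 + h\right)$)
$- 222 A{\left(E{\left(-5 \right)},108 \right)} = - 222 \left(47 + 78 \cdot 108 + 2 \left(- \frac{1}{3}\right)^{2} \left(1 - \frac{1}{3}\right)\right) = - 222 \left(47 + 8424 + 2 \cdot \frac{1}{9} \cdot \frac{2}{3}\right) = - 222 \left(47 + 8424 + \frac{4}{27}\right) = \left(-222\right) \frac{228721}{27} = - \frac{16925354}{9}$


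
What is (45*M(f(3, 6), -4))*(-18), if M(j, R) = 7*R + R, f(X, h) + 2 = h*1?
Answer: 25920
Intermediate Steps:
f(X, h) = -2 + h (f(X, h) = -2 + h*1 = -2 + h)
M(j, R) = 8*R
(45*M(f(3, 6), -4))*(-18) = (45*(8*(-4)))*(-18) = (45*(-32))*(-18) = -1440*(-18) = 25920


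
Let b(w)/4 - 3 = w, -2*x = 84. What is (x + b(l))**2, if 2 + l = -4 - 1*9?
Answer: 8100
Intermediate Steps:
x = -42 (x = -1/2*84 = -42)
l = -15 (l = -2 + (-4 - 1*9) = -2 + (-4 - 9) = -2 - 13 = -15)
b(w) = 12 + 4*w
(x + b(l))**2 = (-42 + (12 + 4*(-15)))**2 = (-42 + (12 - 60))**2 = (-42 - 48)**2 = (-90)**2 = 8100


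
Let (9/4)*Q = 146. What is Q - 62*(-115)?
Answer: 64754/9 ≈ 7194.9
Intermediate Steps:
Q = 584/9 (Q = (4/9)*146 = 584/9 ≈ 64.889)
Q - 62*(-115) = 584/9 - 62*(-115) = 584/9 + 7130 = 64754/9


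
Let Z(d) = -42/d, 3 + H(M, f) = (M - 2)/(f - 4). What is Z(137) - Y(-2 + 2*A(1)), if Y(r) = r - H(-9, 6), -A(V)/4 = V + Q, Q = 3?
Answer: 6903/274 ≈ 25.193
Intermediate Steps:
A(V) = -12 - 4*V (A(V) = -4*(V + 3) = -4*(3 + V) = -12 - 4*V)
H(M, f) = -3 + (-2 + M)/(-4 + f) (H(M, f) = -3 + (M - 2)/(f - 4) = -3 + (-2 + M)/(-4 + f))
Y(r) = 17/2 + r (Y(r) = r - (10 - 9 - 3*6)/(-4 + 6) = r - (10 - 9 - 18)/2 = r - (-17)/2 = r - 1*(-17/2) = r + 17/2 = 17/2 + r)
Z(137) - Y(-2 + 2*A(1)) = -42/137 - (17/2 + (-2 + 2*(-12 - 4*1))) = -42*1/137 - (17/2 + (-2 + 2*(-12 - 4))) = -42/137 - (17/2 + (-2 + 2*(-16))) = -42/137 - (17/2 + (-2 - 32)) = -42/137 - (17/2 - 34) = -42/137 - 1*(-51/2) = -42/137 + 51/2 = 6903/274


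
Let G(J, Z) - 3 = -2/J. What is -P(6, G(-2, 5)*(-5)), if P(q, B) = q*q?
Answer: -36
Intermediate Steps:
G(J, Z) = 3 - 2/J
P(q, B) = q²
-P(6, G(-2, 5)*(-5)) = -1*6² = -1*36 = -36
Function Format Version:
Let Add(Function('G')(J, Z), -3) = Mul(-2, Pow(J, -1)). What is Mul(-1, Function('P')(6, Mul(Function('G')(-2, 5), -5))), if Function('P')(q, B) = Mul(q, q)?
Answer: -36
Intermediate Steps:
Function('G')(J, Z) = Add(3, Mul(-2, Pow(J, -1)))
Function('P')(q, B) = Pow(q, 2)
Mul(-1, Function('P')(6, Mul(Function('G')(-2, 5), -5))) = Mul(-1, Pow(6, 2)) = Mul(-1, 36) = -36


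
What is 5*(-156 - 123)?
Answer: -1395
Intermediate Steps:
5*(-156 - 123) = 5*(-279) = -1395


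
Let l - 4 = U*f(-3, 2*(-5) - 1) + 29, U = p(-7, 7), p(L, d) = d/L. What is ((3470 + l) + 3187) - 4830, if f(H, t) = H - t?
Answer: 1852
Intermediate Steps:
U = -1 (U = 7/(-7) = 7*(-1/7) = -1)
l = 25 (l = 4 + (-(-3 - (2*(-5) - 1)) + 29) = 4 + (-(-3 - (-10 - 1)) + 29) = 4 + (-(-3 - 1*(-11)) + 29) = 4 + (-(-3 + 11) + 29) = 4 + (-1*8 + 29) = 4 + (-8 + 29) = 4 + 21 = 25)
((3470 + l) + 3187) - 4830 = ((3470 + 25) + 3187) - 4830 = (3495 + 3187) - 4830 = 6682 - 4830 = 1852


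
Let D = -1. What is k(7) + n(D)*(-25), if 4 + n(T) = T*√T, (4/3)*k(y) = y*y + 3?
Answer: 139 + 25*I ≈ 139.0 + 25.0*I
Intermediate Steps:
k(y) = 9/4 + 3*y²/4 (k(y) = 3*(y*y + 3)/4 = 3*(y² + 3)/4 = 3*(3 + y²)/4 = 9/4 + 3*y²/4)
n(T) = -4 + T^(3/2) (n(T) = -4 + T*√T = -4 + T^(3/2))
k(7) + n(D)*(-25) = (9/4 + (¾)*7²) + (-4 + (-1)^(3/2))*(-25) = (9/4 + (¾)*49) + (-4 - I)*(-25) = (9/4 + 147/4) + (100 + 25*I) = 39 + (100 + 25*I) = 139 + 25*I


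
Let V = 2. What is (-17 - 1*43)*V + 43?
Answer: -77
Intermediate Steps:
(-17 - 1*43)*V + 43 = (-17 - 1*43)*2 + 43 = (-17 - 43)*2 + 43 = -60*2 + 43 = -120 + 43 = -77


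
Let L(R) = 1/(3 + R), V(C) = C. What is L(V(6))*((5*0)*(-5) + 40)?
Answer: 40/9 ≈ 4.4444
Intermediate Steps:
L(V(6))*((5*0)*(-5) + 40) = ((5*0)*(-5) + 40)/(3 + 6) = (0*(-5) + 40)/9 = (0 + 40)/9 = (1/9)*40 = 40/9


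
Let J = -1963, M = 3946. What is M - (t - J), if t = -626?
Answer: 2609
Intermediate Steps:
M - (t - J) = 3946 - (-626 - 1*(-1963)) = 3946 - (-626 + 1963) = 3946 - 1*1337 = 3946 - 1337 = 2609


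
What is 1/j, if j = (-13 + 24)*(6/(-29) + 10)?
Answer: 29/3124 ≈ 0.0092830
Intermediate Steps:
j = 3124/29 (j = 11*(6*(-1/29) + 10) = 11*(-6/29 + 10) = 11*(284/29) = 3124/29 ≈ 107.72)
1/j = 1/(3124/29) = 29/3124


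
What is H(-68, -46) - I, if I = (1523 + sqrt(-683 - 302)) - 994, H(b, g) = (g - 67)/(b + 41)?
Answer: -14170/27 - I*sqrt(985) ≈ -524.81 - 31.385*I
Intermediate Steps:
H(b, g) = (-67 + g)/(41 + b)
I = 529 + I*sqrt(985) (I = (1523 + sqrt(-985)) - 994 = (1523 + I*sqrt(985)) - 994 = 529 + I*sqrt(985) ≈ 529.0 + 31.385*I)
H(-68, -46) - I = (-67 - 46)/(41 - 68) - (529 + I*sqrt(985)) = -113/(-27) + (-529 - I*sqrt(985)) = -1/27*(-113) + (-529 - I*sqrt(985)) = 113/27 + (-529 - I*sqrt(985)) = -14170/27 - I*sqrt(985)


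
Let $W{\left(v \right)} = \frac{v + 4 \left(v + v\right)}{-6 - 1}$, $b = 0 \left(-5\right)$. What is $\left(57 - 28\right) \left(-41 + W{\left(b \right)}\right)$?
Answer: $-1189$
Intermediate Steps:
$b = 0$
$W{\left(v \right)} = - \frac{9 v}{7}$ ($W{\left(v \right)} = \frac{v + 4 \cdot 2 v}{-7} = \left(v + 8 v\right) \left(- \frac{1}{7}\right) = 9 v \left(- \frac{1}{7}\right) = - \frac{9 v}{7}$)
$\left(57 - 28\right) \left(-41 + W{\left(b \right)}\right) = \left(57 - 28\right) \left(-41 - 0\right) = \left(57 - 28\right) \left(-41 + 0\right) = 29 \left(-41\right) = -1189$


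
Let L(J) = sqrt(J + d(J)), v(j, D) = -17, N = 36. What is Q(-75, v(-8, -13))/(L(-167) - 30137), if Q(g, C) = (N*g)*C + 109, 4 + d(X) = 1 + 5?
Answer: -1386573233/908238934 - 46009*I*sqrt(165)/908238934 ≈ -1.5267 - 0.00065071*I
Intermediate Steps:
d(X) = 2 (d(X) = -4 + (1 + 5) = -4 + 6 = 2)
L(J) = sqrt(2 + J) (L(J) = sqrt(J + 2) = sqrt(2 + J))
Q(g, C) = 109 + 36*C*g (Q(g, C) = (36*g)*C + 109 = 36*C*g + 109 = 109 + 36*C*g)
Q(-75, v(-8, -13))/(L(-167) - 30137) = (109 + 36*(-17)*(-75))/(sqrt(2 - 167) - 30137) = (109 + 45900)/(sqrt(-165) - 30137) = 46009/(I*sqrt(165) - 30137) = 46009/(-30137 + I*sqrt(165))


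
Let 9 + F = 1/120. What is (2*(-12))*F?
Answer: 1079/5 ≈ 215.80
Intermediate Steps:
F = -1079/120 (F = -9 + 1/120 = -1079/120 ≈ -8.9917)
(2*(-12))*F = (2*(-12))*(-1079/120) = -24*(-1079/120) = 1079/5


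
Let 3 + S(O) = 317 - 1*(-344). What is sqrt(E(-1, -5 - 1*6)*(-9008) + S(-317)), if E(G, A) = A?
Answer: sqrt(99746) ≈ 315.83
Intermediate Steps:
S(O) = 658 (S(O) = -3 + (317 - 1*(-344)) = -3 + (317 + 344) = -3 + 661 = 658)
sqrt(E(-1, -5 - 1*6)*(-9008) + S(-317)) = sqrt((-5 - 1*6)*(-9008) + 658) = sqrt((-5 - 6)*(-9008) + 658) = sqrt(-11*(-9008) + 658) = sqrt(99088 + 658) = sqrt(99746)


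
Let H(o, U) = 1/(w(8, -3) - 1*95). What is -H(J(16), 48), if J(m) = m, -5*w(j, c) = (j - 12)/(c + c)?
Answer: 15/1427 ≈ 0.010512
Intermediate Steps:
w(j, c) = -(-12 + j)/(10*c) (w(j, c) = -(j - 12)/(5*(c + c)) = -(-12 + j)/(5*(2*c)) = -(-12 + j)*1/(2*c)/5 = -(-12 + j)/(10*c))
H(o, U) = -15/1427 (H(o, U) = 1/((⅒)*(12 - 1*8)/(-3) - 1*95) = 1/((⅒)*(-⅓)*(12 - 8) - 95) = 1/((⅒)*(-⅓)*4 - 95) = 1/(-2/15 - 95) = 1/(-1427/15) = -15/1427)
-H(J(16), 48) = -1*(-15/1427) = 15/1427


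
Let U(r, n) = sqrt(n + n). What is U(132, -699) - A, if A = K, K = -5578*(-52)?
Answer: -290056 + I*sqrt(1398) ≈ -2.9006e+5 + 37.39*I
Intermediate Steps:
K = 290056
U(r, n) = sqrt(2)*sqrt(n) (U(r, n) = sqrt(2*n) = sqrt(2)*sqrt(n))
A = 290056
U(132, -699) - A = sqrt(2)*sqrt(-699) - 1*290056 = sqrt(2)*(I*sqrt(699)) - 290056 = I*sqrt(1398) - 290056 = -290056 + I*sqrt(1398)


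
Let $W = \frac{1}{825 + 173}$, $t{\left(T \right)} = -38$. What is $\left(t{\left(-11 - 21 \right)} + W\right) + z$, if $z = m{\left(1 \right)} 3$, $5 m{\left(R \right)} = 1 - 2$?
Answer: $- \frac{192609}{4990} \approx -38.599$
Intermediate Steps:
$W = \frac{1}{998} \approx 0.001002$
$m{\left(R \right)} = - \frac{1}{5}$ ($m{\left(R \right)} = \frac{1 - 2}{5} = \frac{1}{5} \left(-1\right) = - \frac{1}{5}$)
$z = - \frac{3}{5}$ ($z = \left(- \frac{1}{5}\right) 3 = - \frac{3}{5} \approx -0.6$)
$\left(t{\left(-11 - 21 \right)} + W\right) + z = \left(-38 + \frac{1}{998}\right) - \frac{3}{5} = - \frac{37923}{998} - \frac{3}{5} = - \frac{192609}{4990}$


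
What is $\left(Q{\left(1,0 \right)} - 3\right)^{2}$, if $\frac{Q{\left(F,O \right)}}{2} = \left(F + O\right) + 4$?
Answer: $49$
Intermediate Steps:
$Q{\left(F,O \right)} = 8 + 2 F + 2 O$ ($Q{\left(F,O \right)} = 2 \left(\left(F + O\right) + 4\right) = 2 \left(4 + F + O\right) = 8 + 2 F + 2 O$)
$\left(Q{\left(1,0 \right)} - 3\right)^{2} = \left(\left(8 + 2 \cdot 1 + 2 \cdot 0\right) - 3\right)^{2} = \left(\left(8 + 2 + 0\right) - 3\right)^{2} = \left(10 - 3\right)^{2} = 7^{2} = 49$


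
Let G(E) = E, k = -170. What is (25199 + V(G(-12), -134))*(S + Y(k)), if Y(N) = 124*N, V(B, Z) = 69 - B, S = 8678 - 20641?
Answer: -835327040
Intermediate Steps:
S = -11963
(25199 + V(G(-12), -134))*(S + Y(k)) = (25199 + (69 - 1*(-12)))*(-11963 + 124*(-170)) = (25199 + (69 + 12))*(-11963 - 21080) = (25199 + 81)*(-33043) = 25280*(-33043) = -835327040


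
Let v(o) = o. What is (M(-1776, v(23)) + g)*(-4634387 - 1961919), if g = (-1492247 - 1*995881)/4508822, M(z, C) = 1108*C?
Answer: -378958873763313160/2254411 ≈ -1.6810e+11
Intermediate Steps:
g = -1244064/2254411 (g = (-1492247 - 995881)*(1/4508822) = -2488128*1/4508822 = -1244064/2254411 ≈ -0.55184)
(M(-1776, v(23)) + g)*(-4634387 - 1961919) = (1108*23 - 1244064/2254411)*(-4634387 - 1961919) = (25484 - 1244064/2254411)*(-6596306) = (57450165860/2254411)*(-6596306) = -378958873763313160/2254411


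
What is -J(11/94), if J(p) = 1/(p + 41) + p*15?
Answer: -646561/363310 ≈ -1.7796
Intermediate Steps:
J(p) = 1/(41 + p) + 15*p
-J(11/94) = -(1 + 15*(11/94)² + 615*(11/94))/(41 + 11/94) = -(1 + 15*(121/8836) + 6765/94)/3865/94 = -94*(1 + 1815/8836 + 6765/94)/3865 = -94*646561/(3865*8836) = -1*646561/363310 = -646561/363310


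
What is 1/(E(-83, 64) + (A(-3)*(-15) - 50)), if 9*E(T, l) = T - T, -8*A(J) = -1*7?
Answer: -8/505 ≈ -0.015842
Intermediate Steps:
A(J) = 7/8 (A(J) = -(-1)*7/8 = -⅛*(-7) = 7/8)
E(T, l) = 0 (E(T, l) = (T - T)/9 = (⅑)*0 = 0)
1/(E(-83, 64) + (A(-3)*(-15) - 50)) = 1/(0 + ((7/8)*(-15) - 50)) = 1/(0 + (-105/8 - 50)) = 1/(0 - 505/8) = 1/(-505/8) = -8/505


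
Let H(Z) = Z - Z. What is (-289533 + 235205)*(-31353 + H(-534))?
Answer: 1703345784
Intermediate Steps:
H(Z) = 0
(-289533 + 235205)*(-31353 + H(-534)) = (-289533 + 235205)*(-31353 + 0) = -54328*(-31353) = 1703345784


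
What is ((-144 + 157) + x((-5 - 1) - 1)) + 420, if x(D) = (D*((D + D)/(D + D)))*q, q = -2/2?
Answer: 440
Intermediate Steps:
q = -1 (q = -2*1/2 = -1)
x(D) = -D (x(D) = (D*((D + D)/(D + D)))*(-1) = (D*((2*D)/((2*D))))*(-1) = (D*((2*D)*(1/(2*D))))*(-1) = (D*1)*(-1) = D*(-1) = -D)
((-144 + 157) + x((-5 - 1) - 1)) + 420 = ((-144 + 157) - ((-5 - 1) - 1)) + 420 = (13 - (-6 - 1)) + 420 = (13 - 1*(-7)) + 420 = (13 + 7) + 420 = 20 + 420 = 440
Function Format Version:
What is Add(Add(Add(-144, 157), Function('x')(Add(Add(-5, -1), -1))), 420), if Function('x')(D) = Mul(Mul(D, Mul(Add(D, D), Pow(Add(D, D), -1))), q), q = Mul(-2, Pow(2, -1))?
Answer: 440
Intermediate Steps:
q = -1 (q = Mul(-2, Rational(1, 2)) = -1)
Function('x')(D) = Mul(-1, D) (Function('x')(D) = Mul(Mul(D, Mul(Add(D, D), Pow(Add(D, D), -1))), -1) = Mul(Mul(D, Mul(Mul(2, D), Pow(Mul(2, D), -1))), -1) = Mul(Mul(D, Mul(Mul(2, D), Mul(Rational(1, 2), Pow(D, -1)))), -1) = Mul(Mul(D, 1), -1) = Mul(D, -1) = Mul(-1, D))
Add(Add(Add(-144, 157), Function('x')(Add(Add(-5, -1), -1))), 420) = Add(Add(Add(-144, 157), Mul(-1, Add(Add(-5, -1), -1))), 420) = Add(Add(13, Mul(-1, Add(-6, -1))), 420) = Add(Add(13, Mul(-1, -7)), 420) = Add(Add(13, 7), 420) = Add(20, 420) = 440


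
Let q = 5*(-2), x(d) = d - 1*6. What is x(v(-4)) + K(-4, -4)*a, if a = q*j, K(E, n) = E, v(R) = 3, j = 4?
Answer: 157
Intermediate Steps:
x(d) = -6 + d (x(d) = d - 6 = -6 + d)
q = -10
a = -40 (a = -10*4 = -40)
x(v(-4)) + K(-4, -4)*a = (-6 + 3) - 4*(-40) = -3 + 160 = 157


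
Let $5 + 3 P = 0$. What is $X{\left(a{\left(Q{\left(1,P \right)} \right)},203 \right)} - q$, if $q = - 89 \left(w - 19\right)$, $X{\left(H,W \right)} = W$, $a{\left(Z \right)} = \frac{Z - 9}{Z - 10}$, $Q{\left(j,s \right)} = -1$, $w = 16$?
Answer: $-64$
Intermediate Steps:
$P = - \frac{5}{3}$ ($P = - \frac{5}{3} + \frac{1}{3} \cdot 0 = - \frac{5}{3} + 0 = - \frac{5}{3} \approx -1.6667$)
$a{\left(Z \right)} = \frac{-9 + Z}{-10 + Z}$
$q = 267$ ($q = - 89 \left(16 - 19\right) = \left(-89\right) \left(-3\right) = 267$)
$X{\left(a{\left(Q{\left(1,P \right)} \right)},203 \right)} - q = 203 - 267 = -64$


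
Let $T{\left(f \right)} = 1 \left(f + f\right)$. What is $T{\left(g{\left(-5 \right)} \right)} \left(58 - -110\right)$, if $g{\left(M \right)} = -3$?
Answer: $-1008$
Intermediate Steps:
$T{\left(f \right)} = 2 f$ ($T{\left(f \right)} = 1 \cdot 2 f = 2 f$)
$T{\left(g{\left(-5 \right)} \right)} \left(58 - -110\right) = 2 \left(-3\right) \left(58 - -110\right) = - 6 \left(58 + 110\right) = \left(-6\right) 168 = -1008$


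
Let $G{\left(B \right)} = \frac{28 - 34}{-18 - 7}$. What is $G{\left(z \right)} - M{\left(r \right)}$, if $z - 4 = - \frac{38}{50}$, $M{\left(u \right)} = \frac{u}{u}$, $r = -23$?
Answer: $- \frac{19}{25} \approx -0.76$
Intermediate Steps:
$M{\left(u \right)} = 1$
$z = \frac{81}{25}$ ($z = 4 - \frac{38}{50} = 4 - \frac{19}{25} = \frac{81}{25} \approx 3.24$)
$G{\left(B \right)} = \frac{6}{25}$ ($G{\left(B \right)} = - \frac{6}{-25} = \left(-6\right) \left(- \frac{1}{25}\right) = \frac{6}{25}$)
$G{\left(z \right)} - M{\left(r \right)} = \frac{6}{25} - 1 = - \frac{19}{25}$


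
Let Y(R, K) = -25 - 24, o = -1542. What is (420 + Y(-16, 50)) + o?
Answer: -1171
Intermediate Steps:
Y(R, K) = -49
(420 + Y(-16, 50)) + o = (420 - 49) - 1542 = 371 - 1542 = -1171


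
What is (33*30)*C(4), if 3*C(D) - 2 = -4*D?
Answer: -4620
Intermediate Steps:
C(D) = 2/3 - 4*D/3 (C(D) = 2/3 + (-4*D)/3 = 2/3 - 4*D/3)
(33*30)*C(4) = (33*30)*(2/3 - 4/3*4) = 990*(2/3 - 16/3) = 990*(-14/3) = -4620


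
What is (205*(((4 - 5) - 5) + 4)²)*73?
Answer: 59860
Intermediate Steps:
(205*(((4 - 5) - 5) + 4)²)*73 = (205*((-1 - 5) + 4)²)*73 = (205*(-6 + 4)²)*73 = (205*(-2)²)*73 = (205*4)*73 = 820*73 = 59860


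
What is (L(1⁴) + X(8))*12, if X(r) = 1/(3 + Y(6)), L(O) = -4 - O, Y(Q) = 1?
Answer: -57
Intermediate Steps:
X(r) = ¼ (X(r) = 1/(3 + 1) = 1/4 = ¼)
(L(1⁴) + X(8))*12 = ((-4 - 1*1⁴) + ¼)*12 = ((-4 - 1*1) + ¼)*12 = ((-4 - 1) + ¼)*12 = (-5 + ¼)*12 = -19/4*12 = -57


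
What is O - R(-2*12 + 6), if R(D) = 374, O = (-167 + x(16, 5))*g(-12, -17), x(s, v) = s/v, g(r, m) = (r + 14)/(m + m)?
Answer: -30971/85 ≈ -364.36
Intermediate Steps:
g(r, m) = (14 + r)/(2*m) (g(r, m) = (14 + r)/((2*m)) = (14 + r)*(1/(2*m)) = (14 + r)/(2*m))
O = 819/85 (O = (-167 + 16/5)*((½)*(14 - 12)/(-17)) = (-167 + 16*(⅕))*((½)*(-1/17)*2) = (-167 + 16/5)*(-1/17) = -819/5*(-1/17) = 819/85 ≈ 9.6353)
O - R(-2*12 + 6) = 819/85 - 1*374 = 819/85 - 374 = -30971/85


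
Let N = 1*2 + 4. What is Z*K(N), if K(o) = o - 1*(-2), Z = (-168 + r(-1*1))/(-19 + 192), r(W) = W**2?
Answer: -1336/173 ≈ -7.7225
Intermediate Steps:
N = 6 (N = 2 + 4 = 6)
Z = -167/173 (Z = (-168 + (-1*1)**2)/(-19 + 192) = (-168 + (-1)**2)/173 = (-168 + 1)*(1/173) = -167*1/173 = -167/173 ≈ -0.96532)
K(o) = 2 + o (K(o) = o + 2 = 2 + o)
Z*K(N) = -167*(2 + 6)/173 = -167/173*8 = -1336/173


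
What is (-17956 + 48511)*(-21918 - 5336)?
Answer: -832745970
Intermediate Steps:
(-17956 + 48511)*(-21918 - 5336) = 30555*(-27254) = -832745970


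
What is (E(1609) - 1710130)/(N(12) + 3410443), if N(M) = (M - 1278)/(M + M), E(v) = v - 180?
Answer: -2278268/4547187 ≈ -0.50103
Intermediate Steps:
E(v) = -180 + v
N(M) = (-1278 + M)/(2*M) (N(M) = (-1278 + M)/((2*M)) = (-1278 + M)*(1/(2*M)) = (-1278 + M)/(2*M))
(E(1609) - 1710130)/(N(12) + 3410443) = ((-180 + 1609) - 1710130)/((1/2)*(-1278 + 12)/12 + 3410443) = (1429 - 1710130)/((1/2)*(1/12)*(-1266) + 3410443) = -1708701/(-211/4 + 3410443) = -1708701/13641561/4 = -1708701*4/13641561 = -2278268/4547187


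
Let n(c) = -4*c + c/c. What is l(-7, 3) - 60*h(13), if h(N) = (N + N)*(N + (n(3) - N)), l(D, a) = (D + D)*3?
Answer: 17118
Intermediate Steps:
n(c) = 1 - 4*c (n(c) = -4*c + 1 = 1 - 4*c)
l(D, a) = 6*D (l(D, a) = (2*D)*3 = 6*D)
h(N) = -22*N (h(N) = (N + N)*(N + ((1 - 4*3) - N)) = (2*N)*(N + ((1 - 12) - N)) = (2*N)*(N + (-11 - N)) = (2*N)*(-11) = -22*N)
l(-7, 3) - 60*h(13) = 6*(-7) - (-1320)*13 = -42 - 60*(-286) = -42 + 17160 = 17118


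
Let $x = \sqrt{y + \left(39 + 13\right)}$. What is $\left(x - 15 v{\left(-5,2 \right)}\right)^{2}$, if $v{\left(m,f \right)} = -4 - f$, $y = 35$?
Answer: $\left(90 + \sqrt{87}\right)^{2} \approx 9865.9$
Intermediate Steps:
$x = \sqrt{87}$ ($x = \sqrt{35 + \left(39 + 13\right)} = \sqrt{35 + 52} = \sqrt{87} \approx 9.3274$)
$\left(x - 15 v{\left(-5,2 \right)}\right)^{2} = \left(\sqrt{87} - 15 \left(-4 - 2\right)\right)^{2} = \left(\sqrt{87} - -90\right)^{2} = \left(\sqrt{87} + 90\right)^{2} = \left(90 + \sqrt{87}\right)^{2}$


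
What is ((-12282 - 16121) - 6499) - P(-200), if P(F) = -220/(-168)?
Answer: -1465939/42 ≈ -34903.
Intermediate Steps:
P(F) = 55/42 (P(F) = -220*(-1/168) = 55/42)
((-12282 - 16121) - 6499) - P(-200) = ((-12282 - 16121) - 6499) - 1*55/42 = (-28403 - 6499) - 55/42 = -34902 - 55/42 = -1465939/42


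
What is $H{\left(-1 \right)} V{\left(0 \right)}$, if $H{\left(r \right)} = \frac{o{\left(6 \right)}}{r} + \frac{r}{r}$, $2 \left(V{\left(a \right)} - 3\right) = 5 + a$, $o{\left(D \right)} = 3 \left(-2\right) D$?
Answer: $\frac{407}{2} \approx 203.5$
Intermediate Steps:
$o{\left(D \right)} = - 6 D$
$V{\left(a \right)} = \frac{11}{2} + \frac{a}{2}$ ($V{\left(a \right)} = 3 + \frac{5 + a}{2} = 3 + \left(\frac{5}{2} + \frac{a}{2}\right) = \frac{11}{2} + \frac{a}{2}$)
$H{\left(r \right)} = 1 - \frac{36}{r}$ ($H{\left(r \right)} = \frac{\left(-6\right) 6}{r} + \frac{r}{r} = - \frac{36}{r} + 1 = 1 - \frac{36}{r}$)
$H{\left(-1 \right)} V{\left(0 \right)} = \frac{-36 - 1}{-1} \left(\frac{11}{2} + \frac{1}{2} \cdot 0\right) = \left(-1\right) \left(-37\right) \left(\frac{11}{2} + 0\right) = 37 \cdot \frac{11}{2} = \frac{407}{2}$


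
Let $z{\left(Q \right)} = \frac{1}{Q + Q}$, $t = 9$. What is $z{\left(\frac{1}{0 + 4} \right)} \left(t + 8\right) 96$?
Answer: $3264$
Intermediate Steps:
$z{\left(Q \right)} = \frac{1}{2 Q}$
$z{\left(\frac{1}{0 + 4} \right)} \left(t + 8\right) 96 = \frac{1}{2 \frac{1}{0 + 4}} \left(9 + 8\right) 96 = \frac{1}{2 \cdot \frac{1}{4}} \cdot 17 \cdot 96 = \frac{\frac{1}{\frac{1}{4}}}{2} \cdot 17 \cdot 96 = \frac{1}{2} \cdot 4 \cdot 17 \cdot 96 = 2 \cdot 17 \cdot 96 = 34 \cdot 96 = 3264$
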